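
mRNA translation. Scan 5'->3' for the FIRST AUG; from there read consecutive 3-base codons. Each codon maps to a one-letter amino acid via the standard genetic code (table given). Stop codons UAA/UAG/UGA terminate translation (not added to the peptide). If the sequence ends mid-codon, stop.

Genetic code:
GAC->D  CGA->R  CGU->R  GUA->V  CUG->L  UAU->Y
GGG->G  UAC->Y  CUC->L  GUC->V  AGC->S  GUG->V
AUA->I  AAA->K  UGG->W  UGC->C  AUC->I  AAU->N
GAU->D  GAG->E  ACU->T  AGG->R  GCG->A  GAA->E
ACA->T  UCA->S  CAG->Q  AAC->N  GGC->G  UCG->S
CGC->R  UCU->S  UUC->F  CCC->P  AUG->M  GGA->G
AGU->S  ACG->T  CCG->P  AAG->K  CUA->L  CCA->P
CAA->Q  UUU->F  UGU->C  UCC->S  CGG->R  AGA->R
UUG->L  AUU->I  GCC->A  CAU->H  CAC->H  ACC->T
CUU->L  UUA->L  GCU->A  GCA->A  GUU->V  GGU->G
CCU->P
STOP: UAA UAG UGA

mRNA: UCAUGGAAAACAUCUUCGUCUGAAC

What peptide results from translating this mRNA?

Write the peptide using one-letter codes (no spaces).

Answer: MENIFV

Derivation:
start AUG at pos 2
pos 2: AUG -> M; peptide=M
pos 5: GAA -> E; peptide=ME
pos 8: AAC -> N; peptide=MEN
pos 11: AUC -> I; peptide=MENI
pos 14: UUC -> F; peptide=MENIF
pos 17: GUC -> V; peptide=MENIFV
pos 20: UGA -> STOP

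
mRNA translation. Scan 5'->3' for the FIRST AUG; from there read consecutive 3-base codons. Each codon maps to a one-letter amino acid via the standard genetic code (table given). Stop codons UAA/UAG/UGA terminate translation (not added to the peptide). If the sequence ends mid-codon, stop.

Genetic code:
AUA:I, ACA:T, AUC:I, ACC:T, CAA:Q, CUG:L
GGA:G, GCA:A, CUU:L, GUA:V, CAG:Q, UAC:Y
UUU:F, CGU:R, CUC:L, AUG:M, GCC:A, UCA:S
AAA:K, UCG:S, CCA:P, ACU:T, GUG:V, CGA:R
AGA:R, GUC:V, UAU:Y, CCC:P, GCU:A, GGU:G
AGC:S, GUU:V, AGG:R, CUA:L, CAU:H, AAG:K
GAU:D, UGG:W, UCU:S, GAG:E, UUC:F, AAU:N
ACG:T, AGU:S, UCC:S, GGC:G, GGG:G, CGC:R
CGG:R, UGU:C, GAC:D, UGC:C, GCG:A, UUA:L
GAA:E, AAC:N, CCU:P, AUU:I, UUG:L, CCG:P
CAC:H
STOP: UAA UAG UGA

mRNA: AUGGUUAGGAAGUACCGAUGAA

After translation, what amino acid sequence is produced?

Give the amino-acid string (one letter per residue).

Answer: MVRKYR

Derivation:
start AUG at pos 0
pos 0: AUG -> M; peptide=M
pos 3: GUU -> V; peptide=MV
pos 6: AGG -> R; peptide=MVR
pos 9: AAG -> K; peptide=MVRK
pos 12: UAC -> Y; peptide=MVRKY
pos 15: CGA -> R; peptide=MVRKYR
pos 18: UGA -> STOP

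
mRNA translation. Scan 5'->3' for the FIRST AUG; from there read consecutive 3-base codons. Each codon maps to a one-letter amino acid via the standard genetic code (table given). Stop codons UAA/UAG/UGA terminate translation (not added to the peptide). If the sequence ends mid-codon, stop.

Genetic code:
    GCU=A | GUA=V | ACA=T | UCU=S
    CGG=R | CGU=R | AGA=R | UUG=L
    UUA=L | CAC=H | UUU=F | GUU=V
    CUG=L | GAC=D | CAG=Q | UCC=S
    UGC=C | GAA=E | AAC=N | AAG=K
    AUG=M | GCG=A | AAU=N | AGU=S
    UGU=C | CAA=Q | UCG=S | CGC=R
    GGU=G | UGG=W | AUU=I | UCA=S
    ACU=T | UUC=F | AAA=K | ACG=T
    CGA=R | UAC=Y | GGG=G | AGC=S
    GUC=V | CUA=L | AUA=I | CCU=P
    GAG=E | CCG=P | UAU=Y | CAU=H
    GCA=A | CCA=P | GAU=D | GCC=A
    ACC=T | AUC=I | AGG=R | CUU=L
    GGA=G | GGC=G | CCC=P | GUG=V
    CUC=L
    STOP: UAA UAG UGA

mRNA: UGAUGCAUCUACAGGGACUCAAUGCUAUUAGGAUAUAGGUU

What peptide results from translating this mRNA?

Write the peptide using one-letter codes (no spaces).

Answer: MHLQGLNAIRI

Derivation:
start AUG at pos 2
pos 2: AUG -> M; peptide=M
pos 5: CAU -> H; peptide=MH
pos 8: CUA -> L; peptide=MHL
pos 11: CAG -> Q; peptide=MHLQ
pos 14: GGA -> G; peptide=MHLQG
pos 17: CUC -> L; peptide=MHLQGL
pos 20: AAU -> N; peptide=MHLQGLN
pos 23: GCU -> A; peptide=MHLQGLNA
pos 26: AUU -> I; peptide=MHLQGLNAI
pos 29: AGG -> R; peptide=MHLQGLNAIR
pos 32: AUA -> I; peptide=MHLQGLNAIRI
pos 35: UAG -> STOP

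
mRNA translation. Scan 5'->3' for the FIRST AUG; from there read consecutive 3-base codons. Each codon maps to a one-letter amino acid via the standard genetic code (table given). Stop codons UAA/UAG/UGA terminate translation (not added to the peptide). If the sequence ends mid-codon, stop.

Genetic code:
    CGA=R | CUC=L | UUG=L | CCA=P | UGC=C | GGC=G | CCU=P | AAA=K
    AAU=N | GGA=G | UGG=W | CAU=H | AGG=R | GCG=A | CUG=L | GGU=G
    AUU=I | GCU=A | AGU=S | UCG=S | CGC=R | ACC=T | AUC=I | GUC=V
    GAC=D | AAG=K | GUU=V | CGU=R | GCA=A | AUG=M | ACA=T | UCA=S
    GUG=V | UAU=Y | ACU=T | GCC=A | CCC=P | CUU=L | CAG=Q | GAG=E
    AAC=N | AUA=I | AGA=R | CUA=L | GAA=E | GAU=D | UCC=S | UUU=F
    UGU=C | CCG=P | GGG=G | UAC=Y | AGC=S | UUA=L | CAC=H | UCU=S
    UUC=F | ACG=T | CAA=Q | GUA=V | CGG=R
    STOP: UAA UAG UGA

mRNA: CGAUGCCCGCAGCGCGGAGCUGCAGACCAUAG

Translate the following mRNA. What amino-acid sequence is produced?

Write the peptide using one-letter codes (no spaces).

Answer: MPAARSCRP

Derivation:
start AUG at pos 2
pos 2: AUG -> M; peptide=M
pos 5: CCC -> P; peptide=MP
pos 8: GCA -> A; peptide=MPA
pos 11: GCG -> A; peptide=MPAA
pos 14: CGG -> R; peptide=MPAAR
pos 17: AGC -> S; peptide=MPAARS
pos 20: UGC -> C; peptide=MPAARSC
pos 23: AGA -> R; peptide=MPAARSCR
pos 26: CCA -> P; peptide=MPAARSCRP
pos 29: UAG -> STOP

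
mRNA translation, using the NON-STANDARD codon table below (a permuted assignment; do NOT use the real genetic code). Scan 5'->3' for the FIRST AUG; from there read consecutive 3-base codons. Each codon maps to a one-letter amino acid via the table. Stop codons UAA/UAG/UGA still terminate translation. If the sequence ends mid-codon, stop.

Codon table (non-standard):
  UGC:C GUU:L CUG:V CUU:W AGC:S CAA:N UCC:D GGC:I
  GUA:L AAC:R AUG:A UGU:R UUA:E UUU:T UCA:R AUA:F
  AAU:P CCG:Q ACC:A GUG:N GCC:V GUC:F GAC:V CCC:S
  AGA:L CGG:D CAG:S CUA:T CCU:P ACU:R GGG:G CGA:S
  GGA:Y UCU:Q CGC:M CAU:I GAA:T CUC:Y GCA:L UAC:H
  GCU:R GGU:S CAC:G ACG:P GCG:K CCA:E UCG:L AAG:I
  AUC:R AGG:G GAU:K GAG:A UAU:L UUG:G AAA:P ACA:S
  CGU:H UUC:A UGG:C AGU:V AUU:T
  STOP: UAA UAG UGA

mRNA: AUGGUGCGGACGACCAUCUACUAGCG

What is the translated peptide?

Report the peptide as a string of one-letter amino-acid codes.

start AUG at pos 0
pos 0: AUG -> A; peptide=A
pos 3: GUG -> N; peptide=AN
pos 6: CGG -> D; peptide=AND
pos 9: ACG -> P; peptide=ANDP
pos 12: ACC -> A; peptide=ANDPA
pos 15: AUC -> R; peptide=ANDPAR
pos 18: UAC -> H; peptide=ANDPARH
pos 21: UAG -> STOP

Answer: ANDPARH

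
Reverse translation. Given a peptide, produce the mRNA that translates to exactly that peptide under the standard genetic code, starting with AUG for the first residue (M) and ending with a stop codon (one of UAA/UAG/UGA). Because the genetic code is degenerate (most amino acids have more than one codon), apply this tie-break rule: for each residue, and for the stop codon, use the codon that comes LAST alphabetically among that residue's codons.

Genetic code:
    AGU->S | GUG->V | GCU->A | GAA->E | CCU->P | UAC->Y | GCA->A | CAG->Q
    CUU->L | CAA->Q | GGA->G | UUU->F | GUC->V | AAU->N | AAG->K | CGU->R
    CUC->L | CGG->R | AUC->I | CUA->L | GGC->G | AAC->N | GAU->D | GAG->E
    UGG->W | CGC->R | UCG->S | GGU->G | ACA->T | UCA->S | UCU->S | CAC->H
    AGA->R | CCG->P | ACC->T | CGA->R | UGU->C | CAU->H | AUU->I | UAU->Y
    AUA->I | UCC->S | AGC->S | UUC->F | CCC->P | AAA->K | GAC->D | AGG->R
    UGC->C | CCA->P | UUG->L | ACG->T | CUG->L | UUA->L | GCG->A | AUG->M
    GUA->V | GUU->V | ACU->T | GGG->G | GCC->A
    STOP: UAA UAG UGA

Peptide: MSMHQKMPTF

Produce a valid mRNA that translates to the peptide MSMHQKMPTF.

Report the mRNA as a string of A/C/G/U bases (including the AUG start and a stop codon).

Answer: mRNA: AUGUCUAUGCAUCAGAAGAUGCCUACUUUUUGA

Derivation:
residue 1: M -> AUG (start codon)
residue 2: S codons sorted = AGC,AGU,UCA,UCC,UCG,UCU -> pick last = UCU
residue 3: M -> AUG (only codon)
residue 4: H codons sorted = CAC,CAU -> pick last = CAU
residue 5: Q codons sorted = CAA,CAG -> pick last = CAG
residue 6: K codons sorted = AAA,AAG -> pick last = AAG
residue 7: M -> AUG (only codon)
residue 8: P codons sorted = CCA,CCC,CCG,CCU -> pick last = CCU
residue 9: T codons sorted = ACA,ACC,ACG,ACU -> pick last = ACU
residue 10: F codons sorted = UUC,UUU -> pick last = UUU
terminator: stop codons sorted = UAA,UAG,UGA -> pick last = UGA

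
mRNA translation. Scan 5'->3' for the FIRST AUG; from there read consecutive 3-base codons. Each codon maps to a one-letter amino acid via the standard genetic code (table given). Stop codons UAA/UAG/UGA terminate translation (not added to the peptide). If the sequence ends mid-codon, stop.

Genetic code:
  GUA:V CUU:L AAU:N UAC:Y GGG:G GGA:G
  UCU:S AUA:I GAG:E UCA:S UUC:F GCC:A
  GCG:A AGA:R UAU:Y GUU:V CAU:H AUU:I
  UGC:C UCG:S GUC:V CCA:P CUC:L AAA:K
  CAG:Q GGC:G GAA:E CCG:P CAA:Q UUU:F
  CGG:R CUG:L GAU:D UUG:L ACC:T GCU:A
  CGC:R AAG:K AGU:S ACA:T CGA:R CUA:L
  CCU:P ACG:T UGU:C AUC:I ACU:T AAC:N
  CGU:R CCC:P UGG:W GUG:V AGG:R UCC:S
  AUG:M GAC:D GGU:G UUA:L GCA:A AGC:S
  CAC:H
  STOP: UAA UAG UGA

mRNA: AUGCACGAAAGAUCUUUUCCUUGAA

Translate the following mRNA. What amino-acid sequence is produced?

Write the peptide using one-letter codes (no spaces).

Answer: MHERSFP

Derivation:
start AUG at pos 0
pos 0: AUG -> M; peptide=M
pos 3: CAC -> H; peptide=MH
pos 6: GAA -> E; peptide=MHE
pos 9: AGA -> R; peptide=MHER
pos 12: UCU -> S; peptide=MHERS
pos 15: UUU -> F; peptide=MHERSF
pos 18: CCU -> P; peptide=MHERSFP
pos 21: UGA -> STOP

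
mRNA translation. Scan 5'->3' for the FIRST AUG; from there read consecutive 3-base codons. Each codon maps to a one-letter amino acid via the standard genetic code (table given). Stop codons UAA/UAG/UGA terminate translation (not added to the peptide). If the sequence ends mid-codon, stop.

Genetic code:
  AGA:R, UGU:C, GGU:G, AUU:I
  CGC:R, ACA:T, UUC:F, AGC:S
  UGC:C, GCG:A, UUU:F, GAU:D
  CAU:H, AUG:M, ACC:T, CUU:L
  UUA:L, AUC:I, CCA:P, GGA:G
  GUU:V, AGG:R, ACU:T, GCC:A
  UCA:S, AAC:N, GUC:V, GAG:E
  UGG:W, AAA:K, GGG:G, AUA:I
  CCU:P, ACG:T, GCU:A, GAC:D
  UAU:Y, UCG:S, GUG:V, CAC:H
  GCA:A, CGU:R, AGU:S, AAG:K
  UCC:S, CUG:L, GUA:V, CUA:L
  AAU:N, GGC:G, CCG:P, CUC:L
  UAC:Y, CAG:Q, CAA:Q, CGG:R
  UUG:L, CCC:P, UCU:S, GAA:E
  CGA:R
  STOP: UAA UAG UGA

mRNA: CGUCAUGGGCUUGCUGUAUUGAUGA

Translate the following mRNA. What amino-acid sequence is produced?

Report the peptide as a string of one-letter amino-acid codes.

Answer: MGLLY

Derivation:
start AUG at pos 4
pos 4: AUG -> M; peptide=M
pos 7: GGC -> G; peptide=MG
pos 10: UUG -> L; peptide=MGL
pos 13: CUG -> L; peptide=MGLL
pos 16: UAU -> Y; peptide=MGLLY
pos 19: UGA -> STOP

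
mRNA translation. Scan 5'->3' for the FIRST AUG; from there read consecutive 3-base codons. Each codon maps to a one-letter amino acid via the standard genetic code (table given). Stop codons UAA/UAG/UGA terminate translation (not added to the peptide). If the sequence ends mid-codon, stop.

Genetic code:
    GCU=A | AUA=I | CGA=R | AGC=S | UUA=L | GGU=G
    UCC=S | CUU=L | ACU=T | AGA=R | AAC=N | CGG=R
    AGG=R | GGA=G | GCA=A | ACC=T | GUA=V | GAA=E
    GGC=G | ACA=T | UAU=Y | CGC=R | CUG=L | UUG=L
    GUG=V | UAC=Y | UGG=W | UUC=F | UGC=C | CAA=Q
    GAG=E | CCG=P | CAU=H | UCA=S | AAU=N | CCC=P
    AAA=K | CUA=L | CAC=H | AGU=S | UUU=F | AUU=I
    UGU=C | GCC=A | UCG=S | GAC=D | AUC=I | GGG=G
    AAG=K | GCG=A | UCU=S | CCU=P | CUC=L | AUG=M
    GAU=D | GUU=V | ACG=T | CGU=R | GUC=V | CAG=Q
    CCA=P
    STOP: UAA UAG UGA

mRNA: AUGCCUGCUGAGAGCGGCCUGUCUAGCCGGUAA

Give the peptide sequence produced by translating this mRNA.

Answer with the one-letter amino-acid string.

start AUG at pos 0
pos 0: AUG -> M; peptide=M
pos 3: CCU -> P; peptide=MP
pos 6: GCU -> A; peptide=MPA
pos 9: GAG -> E; peptide=MPAE
pos 12: AGC -> S; peptide=MPAES
pos 15: GGC -> G; peptide=MPAESG
pos 18: CUG -> L; peptide=MPAESGL
pos 21: UCU -> S; peptide=MPAESGLS
pos 24: AGC -> S; peptide=MPAESGLSS
pos 27: CGG -> R; peptide=MPAESGLSSR
pos 30: UAA -> STOP

Answer: MPAESGLSSR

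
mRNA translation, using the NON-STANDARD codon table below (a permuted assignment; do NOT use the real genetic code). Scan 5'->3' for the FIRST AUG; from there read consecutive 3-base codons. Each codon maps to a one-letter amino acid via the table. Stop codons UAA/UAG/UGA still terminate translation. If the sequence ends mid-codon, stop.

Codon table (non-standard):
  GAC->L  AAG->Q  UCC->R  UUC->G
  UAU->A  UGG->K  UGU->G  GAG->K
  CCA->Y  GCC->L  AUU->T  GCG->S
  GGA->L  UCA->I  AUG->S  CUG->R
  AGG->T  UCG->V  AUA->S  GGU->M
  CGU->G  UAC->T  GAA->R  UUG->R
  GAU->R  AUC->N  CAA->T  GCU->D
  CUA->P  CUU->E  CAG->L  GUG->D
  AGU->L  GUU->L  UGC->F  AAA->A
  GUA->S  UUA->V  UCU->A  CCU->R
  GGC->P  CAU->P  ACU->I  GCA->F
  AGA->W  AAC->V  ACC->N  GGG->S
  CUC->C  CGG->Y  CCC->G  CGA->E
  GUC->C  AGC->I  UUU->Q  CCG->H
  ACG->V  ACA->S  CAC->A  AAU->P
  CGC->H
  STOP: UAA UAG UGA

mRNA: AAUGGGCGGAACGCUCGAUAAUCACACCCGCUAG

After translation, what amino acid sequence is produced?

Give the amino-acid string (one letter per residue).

start AUG at pos 1
pos 1: AUG -> S; peptide=S
pos 4: GGC -> P; peptide=SP
pos 7: GGA -> L; peptide=SPL
pos 10: ACG -> V; peptide=SPLV
pos 13: CUC -> C; peptide=SPLVC
pos 16: GAU -> R; peptide=SPLVCR
pos 19: AAU -> P; peptide=SPLVCRP
pos 22: CAC -> A; peptide=SPLVCRPA
pos 25: ACC -> N; peptide=SPLVCRPAN
pos 28: CGC -> H; peptide=SPLVCRPANH
pos 31: UAG -> STOP

Answer: SPLVCRPANH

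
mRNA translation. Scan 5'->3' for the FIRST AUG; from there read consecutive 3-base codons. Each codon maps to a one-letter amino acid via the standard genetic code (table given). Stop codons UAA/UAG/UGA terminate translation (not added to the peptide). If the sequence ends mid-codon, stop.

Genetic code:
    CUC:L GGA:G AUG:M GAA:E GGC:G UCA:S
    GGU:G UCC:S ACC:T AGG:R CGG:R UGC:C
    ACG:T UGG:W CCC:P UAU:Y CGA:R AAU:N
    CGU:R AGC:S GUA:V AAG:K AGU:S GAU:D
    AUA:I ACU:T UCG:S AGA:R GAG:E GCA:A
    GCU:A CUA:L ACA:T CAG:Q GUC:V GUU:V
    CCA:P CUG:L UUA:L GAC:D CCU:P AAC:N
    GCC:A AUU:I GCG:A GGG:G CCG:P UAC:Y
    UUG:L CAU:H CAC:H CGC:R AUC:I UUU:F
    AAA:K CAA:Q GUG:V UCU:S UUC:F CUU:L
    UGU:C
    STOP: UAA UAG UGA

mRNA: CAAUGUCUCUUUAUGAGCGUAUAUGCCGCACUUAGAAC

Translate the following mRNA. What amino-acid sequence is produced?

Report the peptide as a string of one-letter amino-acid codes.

Answer: MSLYERICRT

Derivation:
start AUG at pos 2
pos 2: AUG -> M; peptide=M
pos 5: UCU -> S; peptide=MS
pos 8: CUU -> L; peptide=MSL
pos 11: UAU -> Y; peptide=MSLY
pos 14: GAG -> E; peptide=MSLYE
pos 17: CGU -> R; peptide=MSLYER
pos 20: AUA -> I; peptide=MSLYERI
pos 23: UGC -> C; peptide=MSLYERIC
pos 26: CGC -> R; peptide=MSLYERICR
pos 29: ACU -> T; peptide=MSLYERICRT
pos 32: UAG -> STOP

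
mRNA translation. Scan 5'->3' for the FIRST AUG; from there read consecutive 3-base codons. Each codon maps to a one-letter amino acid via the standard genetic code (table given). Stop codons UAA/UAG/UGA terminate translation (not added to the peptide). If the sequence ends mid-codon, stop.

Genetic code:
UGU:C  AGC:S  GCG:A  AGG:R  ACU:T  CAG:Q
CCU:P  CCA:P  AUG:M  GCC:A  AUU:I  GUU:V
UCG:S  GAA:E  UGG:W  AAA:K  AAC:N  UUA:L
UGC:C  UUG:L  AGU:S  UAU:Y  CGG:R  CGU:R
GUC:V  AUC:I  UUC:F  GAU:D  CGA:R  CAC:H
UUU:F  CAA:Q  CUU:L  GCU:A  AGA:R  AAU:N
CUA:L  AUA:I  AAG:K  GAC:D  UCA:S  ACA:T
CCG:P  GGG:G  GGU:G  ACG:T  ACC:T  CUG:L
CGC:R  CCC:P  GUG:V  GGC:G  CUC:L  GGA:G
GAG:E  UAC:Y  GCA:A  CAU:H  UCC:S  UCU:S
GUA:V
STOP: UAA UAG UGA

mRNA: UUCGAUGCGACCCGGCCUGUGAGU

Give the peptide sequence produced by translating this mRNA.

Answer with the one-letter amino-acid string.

Answer: MRPGL

Derivation:
start AUG at pos 4
pos 4: AUG -> M; peptide=M
pos 7: CGA -> R; peptide=MR
pos 10: CCC -> P; peptide=MRP
pos 13: GGC -> G; peptide=MRPG
pos 16: CUG -> L; peptide=MRPGL
pos 19: UGA -> STOP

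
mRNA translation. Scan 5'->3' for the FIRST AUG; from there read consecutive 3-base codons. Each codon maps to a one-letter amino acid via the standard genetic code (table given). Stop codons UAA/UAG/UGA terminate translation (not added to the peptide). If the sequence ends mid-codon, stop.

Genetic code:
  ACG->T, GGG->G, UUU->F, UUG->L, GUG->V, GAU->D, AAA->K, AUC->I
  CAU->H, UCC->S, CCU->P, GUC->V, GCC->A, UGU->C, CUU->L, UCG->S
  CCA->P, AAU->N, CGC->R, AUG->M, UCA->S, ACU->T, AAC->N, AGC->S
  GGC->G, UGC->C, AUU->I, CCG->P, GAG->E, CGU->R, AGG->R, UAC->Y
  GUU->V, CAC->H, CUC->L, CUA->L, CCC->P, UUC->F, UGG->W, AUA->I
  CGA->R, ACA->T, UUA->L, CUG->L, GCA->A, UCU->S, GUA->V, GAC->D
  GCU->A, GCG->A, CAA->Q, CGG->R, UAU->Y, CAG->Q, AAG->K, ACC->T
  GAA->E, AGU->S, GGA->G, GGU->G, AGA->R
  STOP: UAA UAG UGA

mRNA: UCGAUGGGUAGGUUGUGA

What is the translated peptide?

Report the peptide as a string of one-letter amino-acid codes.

Answer: MGRL

Derivation:
start AUG at pos 3
pos 3: AUG -> M; peptide=M
pos 6: GGU -> G; peptide=MG
pos 9: AGG -> R; peptide=MGR
pos 12: UUG -> L; peptide=MGRL
pos 15: UGA -> STOP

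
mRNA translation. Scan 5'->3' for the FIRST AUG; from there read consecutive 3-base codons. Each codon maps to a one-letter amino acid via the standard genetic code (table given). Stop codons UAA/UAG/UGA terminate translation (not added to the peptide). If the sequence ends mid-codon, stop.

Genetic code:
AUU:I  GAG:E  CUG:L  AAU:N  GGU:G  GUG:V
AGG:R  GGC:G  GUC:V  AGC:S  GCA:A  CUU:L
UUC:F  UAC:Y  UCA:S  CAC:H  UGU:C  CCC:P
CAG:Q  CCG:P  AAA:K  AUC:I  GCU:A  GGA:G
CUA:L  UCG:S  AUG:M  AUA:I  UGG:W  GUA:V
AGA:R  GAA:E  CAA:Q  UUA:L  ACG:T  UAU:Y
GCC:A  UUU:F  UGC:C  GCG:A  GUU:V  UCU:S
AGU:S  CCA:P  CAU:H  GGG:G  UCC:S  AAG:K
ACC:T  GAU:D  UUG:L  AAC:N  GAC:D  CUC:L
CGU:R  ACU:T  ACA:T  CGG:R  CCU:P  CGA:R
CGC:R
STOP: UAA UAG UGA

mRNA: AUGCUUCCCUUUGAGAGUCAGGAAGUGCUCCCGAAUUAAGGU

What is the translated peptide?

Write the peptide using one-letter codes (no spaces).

Answer: MLPFESQEVLPN

Derivation:
start AUG at pos 0
pos 0: AUG -> M; peptide=M
pos 3: CUU -> L; peptide=ML
pos 6: CCC -> P; peptide=MLP
pos 9: UUU -> F; peptide=MLPF
pos 12: GAG -> E; peptide=MLPFE
pos 15: AGU -> S; peptide=MLPFES
pos 18: CAG -> Q; peptide=MLPFESQ
pos 21: GAA -> E; peptide=MLPFESQE
pos 24: GUG -> V; peptide=MLPFESQEV
pos 27: CUC -> L; peptide=MLPFESQEVL
pos 30: CCG -> P; peptide=MLPFESQEVLP
pos 33: AAU -> N; peptide=MLPFESQEVLPN
pos 36: UAA -> STOP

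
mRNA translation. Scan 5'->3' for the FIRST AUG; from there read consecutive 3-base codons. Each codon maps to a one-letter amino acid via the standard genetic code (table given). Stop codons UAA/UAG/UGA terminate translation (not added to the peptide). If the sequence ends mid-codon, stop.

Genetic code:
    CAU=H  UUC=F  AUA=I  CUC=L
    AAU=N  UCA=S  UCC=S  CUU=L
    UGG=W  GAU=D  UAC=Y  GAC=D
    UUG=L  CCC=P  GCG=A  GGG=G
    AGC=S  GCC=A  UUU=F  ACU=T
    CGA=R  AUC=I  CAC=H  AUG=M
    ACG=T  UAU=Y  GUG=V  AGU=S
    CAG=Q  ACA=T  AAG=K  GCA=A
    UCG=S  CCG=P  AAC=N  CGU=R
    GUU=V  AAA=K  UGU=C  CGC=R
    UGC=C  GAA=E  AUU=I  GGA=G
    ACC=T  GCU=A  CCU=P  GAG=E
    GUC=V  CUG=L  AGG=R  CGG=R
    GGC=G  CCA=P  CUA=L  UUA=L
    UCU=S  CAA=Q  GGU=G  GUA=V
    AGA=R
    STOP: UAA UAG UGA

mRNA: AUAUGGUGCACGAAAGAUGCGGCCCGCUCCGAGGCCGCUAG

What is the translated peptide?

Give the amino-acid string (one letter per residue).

start AUG at pos 2
pos 2: AUG -> M; peptide=M
pos 5: GUG -> V; peptide=MV
pos 8: CAC -> H; peptide=MVH
pos 11: GAA -> E; peptide=MVHE
pos 14: AGA -> R; peptide=MVHER
pos 17: UGC -> C; peptide=MVHERC
pos 20: GGC -> G; peptide=MVHERCG
pos 23: CCG -> P; peptide=MVHERCGP
pos 26: CUC -> L; peptide=MVHERCGPL
pos 29: CGA -> R; peptide=MVHERCGPLR
pos 32: GGC -> G; peptide=MVHERCGPLRG
pos 35: CGC -> R; peptide=MVHERCGPLRGR
pos 38: UAG -> STOP

Answer: MVHERCGPLRGR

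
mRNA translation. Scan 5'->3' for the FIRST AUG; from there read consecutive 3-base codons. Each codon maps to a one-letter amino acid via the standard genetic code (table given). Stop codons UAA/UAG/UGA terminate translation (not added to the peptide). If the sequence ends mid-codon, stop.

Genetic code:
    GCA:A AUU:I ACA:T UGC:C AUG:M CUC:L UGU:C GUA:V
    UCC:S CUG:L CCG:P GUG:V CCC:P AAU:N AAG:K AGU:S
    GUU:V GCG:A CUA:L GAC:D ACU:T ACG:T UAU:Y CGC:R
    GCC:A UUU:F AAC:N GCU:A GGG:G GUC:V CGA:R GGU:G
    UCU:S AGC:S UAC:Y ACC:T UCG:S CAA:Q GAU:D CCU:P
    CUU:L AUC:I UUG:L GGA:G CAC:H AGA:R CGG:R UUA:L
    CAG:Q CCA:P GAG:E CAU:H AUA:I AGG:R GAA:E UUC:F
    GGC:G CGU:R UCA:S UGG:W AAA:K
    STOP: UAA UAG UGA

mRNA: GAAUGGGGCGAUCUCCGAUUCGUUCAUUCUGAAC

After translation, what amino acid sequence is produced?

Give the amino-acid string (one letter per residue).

Answer: MGRSPIRSF

Derivation:
start AUG at pos 2
pos 2: AUG -> M; peptide=M
pos 5: GGG -> G; peptide=MG
pos 8: CGA -> R; peptide=MGR
pos 11: UCU -> S; peptide=MGRS
pos 14: CCG -> P; peptide=MGRSP
pos 17: AUU -> I; peptide=MGRSPI
pos 20: CGU -> R; peptide=MGRSPIR
pos 23: UCA -> S; peptide=MGRSPIRS
pos 26: UUC -> F; peptide=MGRSPIRSF
pos 29: UGA -> STOP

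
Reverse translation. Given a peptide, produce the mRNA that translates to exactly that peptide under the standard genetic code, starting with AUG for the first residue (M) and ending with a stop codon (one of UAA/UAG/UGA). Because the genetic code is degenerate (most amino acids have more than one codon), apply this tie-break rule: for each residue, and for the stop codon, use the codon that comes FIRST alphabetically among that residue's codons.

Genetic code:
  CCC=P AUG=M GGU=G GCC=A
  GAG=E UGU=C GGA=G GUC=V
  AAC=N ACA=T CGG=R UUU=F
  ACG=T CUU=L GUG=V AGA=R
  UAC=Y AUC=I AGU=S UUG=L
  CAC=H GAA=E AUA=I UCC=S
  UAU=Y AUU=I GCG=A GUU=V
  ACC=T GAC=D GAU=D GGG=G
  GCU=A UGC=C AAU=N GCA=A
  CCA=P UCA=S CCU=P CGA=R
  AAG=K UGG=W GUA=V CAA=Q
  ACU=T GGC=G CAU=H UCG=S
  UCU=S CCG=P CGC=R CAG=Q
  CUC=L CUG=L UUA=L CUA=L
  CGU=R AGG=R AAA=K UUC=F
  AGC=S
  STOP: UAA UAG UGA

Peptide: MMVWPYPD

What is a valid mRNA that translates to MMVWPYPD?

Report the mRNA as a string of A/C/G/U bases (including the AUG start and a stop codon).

residue 1: M -> AUG (start codon)
residue 2: M -> AUG (only codon)
residue 3: V codons sorted = GUA,GUC,GUG,GUU -> pick first = GUA
residue 4: W -> UGG (only codon)
residue 5: P codons sorted = CCA,CCC,CCG,CCU -> pick first = CCA
residue 6: Y codons sorted = UAC,UAU -> pick first = UAC
residue 7: P codons sorted = CCA,CCC,CCG,CCU -> pick first = CCA
residue 8: D codons sorted = GAC,GAU -> pick first = GAC
terminator: stop codons sorted = UAA,UAG,UGA -> pick first = UAA

Answer: mRNA: AUGAUGGUAUGGCCAUACCCAGACUAA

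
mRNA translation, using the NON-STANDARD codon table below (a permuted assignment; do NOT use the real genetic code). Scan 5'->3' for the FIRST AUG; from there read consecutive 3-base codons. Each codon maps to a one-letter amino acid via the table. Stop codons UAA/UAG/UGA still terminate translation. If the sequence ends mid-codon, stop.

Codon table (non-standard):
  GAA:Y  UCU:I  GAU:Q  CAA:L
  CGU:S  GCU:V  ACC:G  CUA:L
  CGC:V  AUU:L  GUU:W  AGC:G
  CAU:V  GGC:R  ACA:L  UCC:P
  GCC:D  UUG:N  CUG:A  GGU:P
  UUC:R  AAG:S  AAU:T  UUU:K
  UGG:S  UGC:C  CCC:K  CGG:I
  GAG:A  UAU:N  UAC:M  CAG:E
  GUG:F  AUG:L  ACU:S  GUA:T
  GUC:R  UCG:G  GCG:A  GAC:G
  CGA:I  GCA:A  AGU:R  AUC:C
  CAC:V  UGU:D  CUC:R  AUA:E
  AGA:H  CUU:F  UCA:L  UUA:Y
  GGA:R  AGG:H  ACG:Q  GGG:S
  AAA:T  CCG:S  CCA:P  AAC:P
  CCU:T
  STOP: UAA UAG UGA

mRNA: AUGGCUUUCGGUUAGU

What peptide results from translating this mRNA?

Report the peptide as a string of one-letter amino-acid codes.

start AUG at pos 0
pos 0: AUG -> L; peptide=L
pos 3: GCU -> V; peptide=LV
pos 6: UUC -> R; peptide=LVR
pos 9: GGU -> P; peptide=LVRP
pos 12: UAG -> STOP

Answer: LVRP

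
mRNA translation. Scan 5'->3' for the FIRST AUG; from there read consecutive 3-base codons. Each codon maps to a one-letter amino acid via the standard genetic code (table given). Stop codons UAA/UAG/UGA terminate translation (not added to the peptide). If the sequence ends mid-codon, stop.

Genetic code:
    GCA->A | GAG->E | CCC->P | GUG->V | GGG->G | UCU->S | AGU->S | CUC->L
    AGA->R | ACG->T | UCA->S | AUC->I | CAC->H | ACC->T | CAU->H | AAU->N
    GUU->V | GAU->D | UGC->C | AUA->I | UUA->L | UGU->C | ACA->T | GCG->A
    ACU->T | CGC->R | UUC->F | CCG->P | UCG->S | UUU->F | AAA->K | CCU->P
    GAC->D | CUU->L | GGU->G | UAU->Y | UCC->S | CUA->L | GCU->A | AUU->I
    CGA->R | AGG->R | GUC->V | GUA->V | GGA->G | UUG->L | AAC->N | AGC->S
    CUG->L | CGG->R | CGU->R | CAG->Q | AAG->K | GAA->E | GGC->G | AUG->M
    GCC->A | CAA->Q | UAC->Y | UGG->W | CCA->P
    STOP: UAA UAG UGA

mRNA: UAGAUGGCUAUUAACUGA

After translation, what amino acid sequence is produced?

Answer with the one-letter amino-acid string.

start AUG at pos 3
pos 3: AUG -> M; peptide=M
pos 6: GCU -> A; peptide=MA
pos 9: AUU -> I; peptide=MAI
pos 12: AAC -> N; peptide=MAIN
pos 15: UGA -> STOP

Answer: MAIN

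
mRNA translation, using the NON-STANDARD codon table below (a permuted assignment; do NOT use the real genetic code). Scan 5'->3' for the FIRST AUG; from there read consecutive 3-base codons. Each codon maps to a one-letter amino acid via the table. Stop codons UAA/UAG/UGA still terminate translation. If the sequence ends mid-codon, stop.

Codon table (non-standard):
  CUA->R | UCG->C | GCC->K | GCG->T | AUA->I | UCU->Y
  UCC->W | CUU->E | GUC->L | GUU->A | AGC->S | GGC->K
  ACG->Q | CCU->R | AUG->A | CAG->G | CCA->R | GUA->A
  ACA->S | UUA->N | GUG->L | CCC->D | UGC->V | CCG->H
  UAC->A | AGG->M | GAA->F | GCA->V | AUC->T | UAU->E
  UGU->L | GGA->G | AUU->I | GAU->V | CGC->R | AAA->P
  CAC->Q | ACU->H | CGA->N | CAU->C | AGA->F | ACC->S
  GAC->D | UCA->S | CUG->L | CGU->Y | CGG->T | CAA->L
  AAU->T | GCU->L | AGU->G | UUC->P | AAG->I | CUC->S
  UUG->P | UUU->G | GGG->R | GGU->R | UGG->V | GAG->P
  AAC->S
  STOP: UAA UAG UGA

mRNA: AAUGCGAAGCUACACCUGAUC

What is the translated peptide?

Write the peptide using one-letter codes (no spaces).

start AUG at pos 1
pos 1: AUG -> A; peptide=A
pos 4: CGA -> N; peptide=AN
pos 7: AGC -> S; peptide=ANS
pos 10: UAC -> A; peptide=ANSA
pos 13: ACC -> S; peptide=ANSAS
pos 16: UGA -> STOP

Answer: ANSAS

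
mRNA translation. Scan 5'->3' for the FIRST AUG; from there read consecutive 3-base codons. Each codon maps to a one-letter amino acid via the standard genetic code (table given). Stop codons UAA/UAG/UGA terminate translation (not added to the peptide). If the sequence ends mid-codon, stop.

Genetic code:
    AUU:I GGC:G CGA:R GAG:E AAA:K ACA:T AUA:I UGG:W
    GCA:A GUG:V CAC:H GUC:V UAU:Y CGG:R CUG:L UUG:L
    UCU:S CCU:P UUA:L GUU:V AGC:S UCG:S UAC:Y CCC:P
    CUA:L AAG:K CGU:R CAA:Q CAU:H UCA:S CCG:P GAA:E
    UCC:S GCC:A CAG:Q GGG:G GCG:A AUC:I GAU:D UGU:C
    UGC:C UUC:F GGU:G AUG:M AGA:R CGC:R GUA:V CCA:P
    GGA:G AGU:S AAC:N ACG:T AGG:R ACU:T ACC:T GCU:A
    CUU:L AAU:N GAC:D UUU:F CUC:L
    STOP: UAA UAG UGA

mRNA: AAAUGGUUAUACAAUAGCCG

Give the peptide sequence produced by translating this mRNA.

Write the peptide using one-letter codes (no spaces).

start AUG at pos 2
pos 2: AUG -> M; peptide=M
pos 5: GUU -> V; peptide=MV
pos 8: AUA -> I; peptide=MVI
pos 11: CAA -> Q; peptide=MVIQ
pos 14: UAG -> STOP

Answer: MVIQ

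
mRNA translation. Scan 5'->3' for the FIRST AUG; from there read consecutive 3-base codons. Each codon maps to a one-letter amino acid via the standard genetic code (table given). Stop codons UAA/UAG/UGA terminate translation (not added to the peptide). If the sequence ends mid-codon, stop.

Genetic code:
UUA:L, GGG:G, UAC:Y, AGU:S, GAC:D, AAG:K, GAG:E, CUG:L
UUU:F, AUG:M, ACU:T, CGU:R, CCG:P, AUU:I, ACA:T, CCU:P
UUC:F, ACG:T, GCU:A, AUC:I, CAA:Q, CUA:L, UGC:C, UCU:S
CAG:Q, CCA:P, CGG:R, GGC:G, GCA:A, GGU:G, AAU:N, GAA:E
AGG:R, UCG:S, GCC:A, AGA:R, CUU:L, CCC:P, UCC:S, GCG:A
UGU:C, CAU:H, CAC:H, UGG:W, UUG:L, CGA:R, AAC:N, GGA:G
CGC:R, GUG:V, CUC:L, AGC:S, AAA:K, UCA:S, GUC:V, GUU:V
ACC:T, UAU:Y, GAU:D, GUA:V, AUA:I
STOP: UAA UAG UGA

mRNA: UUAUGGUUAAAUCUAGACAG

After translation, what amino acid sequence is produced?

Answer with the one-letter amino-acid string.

Answer: MVKSRQ

Derivation:
start AUG at pos 2
pos 2: AUG -> M; peptide=M
pos 5: GUU -> V; peptide=MV
pos 8: AAA -> K; peptide=MVK
pos 11: UCU -> S; peptide=MVKS
pos 14: AGA -> R; peptide=MVKSR
pos 17: CAG -> Q; peptide=MVKSRQ
pos 20: only 0 nt remain (<3), stop (end of mRNA)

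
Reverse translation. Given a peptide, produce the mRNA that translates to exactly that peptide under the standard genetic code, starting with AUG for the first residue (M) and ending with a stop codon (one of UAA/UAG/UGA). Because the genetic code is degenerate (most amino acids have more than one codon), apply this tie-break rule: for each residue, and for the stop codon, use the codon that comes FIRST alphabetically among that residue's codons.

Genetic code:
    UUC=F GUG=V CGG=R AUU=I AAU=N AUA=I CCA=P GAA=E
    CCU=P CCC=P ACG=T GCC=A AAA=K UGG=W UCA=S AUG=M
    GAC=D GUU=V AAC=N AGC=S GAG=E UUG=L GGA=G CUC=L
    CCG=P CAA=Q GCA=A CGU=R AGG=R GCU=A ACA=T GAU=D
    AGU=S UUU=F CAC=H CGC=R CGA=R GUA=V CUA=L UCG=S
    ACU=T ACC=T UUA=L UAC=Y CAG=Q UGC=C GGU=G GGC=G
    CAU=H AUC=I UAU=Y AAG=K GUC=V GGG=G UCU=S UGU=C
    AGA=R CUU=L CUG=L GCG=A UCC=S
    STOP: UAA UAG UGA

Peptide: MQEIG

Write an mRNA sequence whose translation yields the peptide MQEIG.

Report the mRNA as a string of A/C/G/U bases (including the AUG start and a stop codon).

residue 1: M -> AUG (start codon)
residue 2: Q codons sorted = CAA,CAG -> pick first = CAA
residue 3: E codons sorted = GAA,GAG -> pick first = GAA
residue 4: I codons sorted = AUA,AUC,AUU -> pick first = AUA
residue 5: G codons sorted = GGA,GGC,GGG,GGU -> pick first = GGA
terminator: stop codons sorted = UAA,UAG,UGA -> pick first = UAA

Answer: mRNA: AUGCAAGAAAUAGGAUAA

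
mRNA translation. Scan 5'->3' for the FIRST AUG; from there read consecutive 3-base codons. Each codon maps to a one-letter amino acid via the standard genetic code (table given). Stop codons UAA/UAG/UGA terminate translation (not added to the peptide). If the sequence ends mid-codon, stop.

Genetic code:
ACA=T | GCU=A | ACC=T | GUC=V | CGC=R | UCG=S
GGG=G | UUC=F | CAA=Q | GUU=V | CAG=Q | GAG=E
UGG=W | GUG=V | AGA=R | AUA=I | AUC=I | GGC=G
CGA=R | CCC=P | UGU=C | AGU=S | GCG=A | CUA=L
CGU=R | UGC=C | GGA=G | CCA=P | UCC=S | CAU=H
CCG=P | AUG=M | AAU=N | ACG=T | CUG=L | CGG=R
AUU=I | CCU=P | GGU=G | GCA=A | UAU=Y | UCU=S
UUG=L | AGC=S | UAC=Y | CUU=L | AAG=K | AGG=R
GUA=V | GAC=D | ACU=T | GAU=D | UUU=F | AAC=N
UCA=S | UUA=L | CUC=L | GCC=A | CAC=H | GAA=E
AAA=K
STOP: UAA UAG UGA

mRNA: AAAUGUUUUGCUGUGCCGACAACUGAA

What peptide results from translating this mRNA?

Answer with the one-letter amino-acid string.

start AUG at pos 2
pos 2: AUG -> M; peptide=M
pos 5: UUU -> F; peptide=MF
pos 8: UGC -> C; peptide=MFC
pos 11: UGU -> C; peptide=MFCC
pos 14: GCC -> A; peptide=MFCCA
pos 17: GAC -> D; peptide=MFCCAD
pos 20: AAC -> N; peptide=MFCCADN
pos 23: UGA -> STOP

Answer: MFCCADN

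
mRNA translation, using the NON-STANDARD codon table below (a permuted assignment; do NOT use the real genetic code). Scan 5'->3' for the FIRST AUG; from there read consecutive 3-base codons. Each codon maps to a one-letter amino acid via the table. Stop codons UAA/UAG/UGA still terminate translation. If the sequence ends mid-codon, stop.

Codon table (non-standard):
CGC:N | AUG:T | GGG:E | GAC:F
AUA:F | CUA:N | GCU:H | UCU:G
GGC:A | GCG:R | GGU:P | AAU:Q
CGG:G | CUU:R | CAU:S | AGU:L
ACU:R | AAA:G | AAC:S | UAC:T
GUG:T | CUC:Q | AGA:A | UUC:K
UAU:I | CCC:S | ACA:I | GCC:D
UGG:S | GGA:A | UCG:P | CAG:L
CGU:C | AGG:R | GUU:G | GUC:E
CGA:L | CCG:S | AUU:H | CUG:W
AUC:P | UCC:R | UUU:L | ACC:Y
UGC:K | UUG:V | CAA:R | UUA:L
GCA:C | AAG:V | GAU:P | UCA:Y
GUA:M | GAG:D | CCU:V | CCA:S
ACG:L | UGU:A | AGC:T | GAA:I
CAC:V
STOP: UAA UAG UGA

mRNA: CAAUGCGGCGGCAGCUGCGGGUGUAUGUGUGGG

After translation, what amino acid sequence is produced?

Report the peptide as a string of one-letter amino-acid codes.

start AUG at pos 2
pos 2: AUG -> T; peptide=T
pos 5: CGG -> G; peptide=TG
pos 8: CGG -> G; peptide=TGG
pos 11: CAG -> L; peptide=TGGL
pos 14: CUG -> W; peptide=TGGLW
pos 17: CGG -> G; peptide=TGGLWG
pos 20: GUG -> T; peptide=TGGLWGT
pos 23: UAU -> I; peptide=TGGLWGTI
pos 26: GUG -> T; peptide=TGGLWGTIT
pos 29: UGG -> S; peptide=TGGLWGTITS
pos 32: only 1 nt remain (<3), stop (end of mRNA)

Answer: TGGLWGTITS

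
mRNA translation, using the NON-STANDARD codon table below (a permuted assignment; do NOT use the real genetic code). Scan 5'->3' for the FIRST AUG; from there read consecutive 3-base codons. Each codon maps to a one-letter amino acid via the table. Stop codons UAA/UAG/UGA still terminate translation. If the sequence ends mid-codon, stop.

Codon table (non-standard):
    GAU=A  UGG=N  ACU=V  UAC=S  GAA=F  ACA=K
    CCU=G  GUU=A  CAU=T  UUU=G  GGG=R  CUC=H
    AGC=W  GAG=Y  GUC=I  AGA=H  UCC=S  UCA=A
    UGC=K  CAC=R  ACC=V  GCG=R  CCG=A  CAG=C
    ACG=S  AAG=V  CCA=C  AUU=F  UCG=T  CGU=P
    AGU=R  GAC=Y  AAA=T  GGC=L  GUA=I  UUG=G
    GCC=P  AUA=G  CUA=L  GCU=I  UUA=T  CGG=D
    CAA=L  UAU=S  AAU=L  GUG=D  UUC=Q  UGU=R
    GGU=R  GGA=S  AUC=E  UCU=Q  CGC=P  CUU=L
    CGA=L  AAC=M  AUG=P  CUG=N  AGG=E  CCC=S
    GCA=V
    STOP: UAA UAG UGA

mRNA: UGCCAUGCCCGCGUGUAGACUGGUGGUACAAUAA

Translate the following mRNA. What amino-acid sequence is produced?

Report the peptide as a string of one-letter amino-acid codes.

Answer: PSRRHNDIL

Derivation:
start AUG at pos 4
pos 4: AUG -> P; peptide=P
pos 7: CCC -> S; peptide=PS
pos 10: GCG -> R; peptide=PSR
pos 13: UGU -> R; peptide=PSRR
pos 16: AGA -> H; peptide=PSRRH
pos 19: CUG -> N; peptide=PSRRHN
pos 22: GUG -> D; peptide=PSRRHND
pos 25: GUA -> I; peptide=PSRRHNDI
pos 28: CAA -> L; peptide=PSRRHNDIL
pos 31: UAA -> STOP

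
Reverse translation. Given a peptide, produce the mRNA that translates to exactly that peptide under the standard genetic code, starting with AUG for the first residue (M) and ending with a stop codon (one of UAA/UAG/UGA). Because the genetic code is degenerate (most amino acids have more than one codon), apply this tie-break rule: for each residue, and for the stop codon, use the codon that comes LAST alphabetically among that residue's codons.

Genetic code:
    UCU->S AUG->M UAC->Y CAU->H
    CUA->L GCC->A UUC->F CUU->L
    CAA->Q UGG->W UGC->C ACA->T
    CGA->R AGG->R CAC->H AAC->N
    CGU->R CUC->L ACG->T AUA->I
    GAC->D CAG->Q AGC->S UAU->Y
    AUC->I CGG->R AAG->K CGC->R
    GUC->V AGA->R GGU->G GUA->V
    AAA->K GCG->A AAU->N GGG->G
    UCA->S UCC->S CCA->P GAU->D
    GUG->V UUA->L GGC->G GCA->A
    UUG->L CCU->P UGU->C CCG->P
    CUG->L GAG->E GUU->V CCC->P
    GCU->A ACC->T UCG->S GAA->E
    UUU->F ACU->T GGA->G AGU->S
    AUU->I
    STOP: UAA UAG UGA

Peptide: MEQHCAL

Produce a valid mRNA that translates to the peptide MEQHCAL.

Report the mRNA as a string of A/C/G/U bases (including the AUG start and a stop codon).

Answer: mRNA: AUGGAGCAGCAUUGUGCUUUGUGA

Derivation:
residue 1: M -> AUG (start codon)
residue 2: E codons sorted = GAA,GAG -> pick last = GAG
residue 3: Q codons sorted = CAA,CAG -> pick last = CAG
residue 4: H codons sorted = CAC,CAU -> pick last = CAU
residue 5: C codons sorted = UGC,UGU -> pick last = UGU
residue 6: A codons sorted = GCA,GCC,GCG,GCU -> pick last = GCU
residue 7: L codons sorted = CUA,CUC,CUG,CUU,UUA,UUG -> pick last = UUG
terminator: stop codons sorted = UAA,UAG,UGA -> pick last = UGA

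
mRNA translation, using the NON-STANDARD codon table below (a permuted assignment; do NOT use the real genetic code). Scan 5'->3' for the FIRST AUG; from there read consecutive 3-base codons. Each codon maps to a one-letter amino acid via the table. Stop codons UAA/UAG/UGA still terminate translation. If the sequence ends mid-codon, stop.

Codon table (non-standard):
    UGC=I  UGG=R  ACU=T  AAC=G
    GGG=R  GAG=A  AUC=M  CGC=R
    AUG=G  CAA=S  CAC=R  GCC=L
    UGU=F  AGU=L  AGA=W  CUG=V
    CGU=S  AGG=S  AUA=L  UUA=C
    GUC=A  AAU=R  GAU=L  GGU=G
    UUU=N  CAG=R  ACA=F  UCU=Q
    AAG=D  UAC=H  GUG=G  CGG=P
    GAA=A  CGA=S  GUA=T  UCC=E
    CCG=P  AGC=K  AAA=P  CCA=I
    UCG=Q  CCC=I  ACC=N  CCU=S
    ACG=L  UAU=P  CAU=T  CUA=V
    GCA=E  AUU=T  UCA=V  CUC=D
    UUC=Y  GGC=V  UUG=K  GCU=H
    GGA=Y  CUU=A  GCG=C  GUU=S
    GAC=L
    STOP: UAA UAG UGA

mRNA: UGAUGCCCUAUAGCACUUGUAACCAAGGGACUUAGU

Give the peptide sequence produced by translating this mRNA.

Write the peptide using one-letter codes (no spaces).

start AUG at pos 2
pos 2: AUG -> G; peptide=G
pos 5: CCC -> I; peptide=GI
pos 8: UAU -> P; peptide=GIP
pos 11: AGC -> K; peptide=GIPK
pos 14: ACU -> T; peptide=GIPKT
pos 17: UGU -> F; peptide=GIPKTF
pos 20: AAC -> G; peptide=GIPKTFG
pos 23: CAA -> S; peptide=GIPKTFGS
pos 26: GGG -> R; peptide=GIPKTFGSR
pos 29: ACU -> T; peptide=GIPKTFGSRT
pos 32: UAG -> STOP

Answer: GIPKTFGSRT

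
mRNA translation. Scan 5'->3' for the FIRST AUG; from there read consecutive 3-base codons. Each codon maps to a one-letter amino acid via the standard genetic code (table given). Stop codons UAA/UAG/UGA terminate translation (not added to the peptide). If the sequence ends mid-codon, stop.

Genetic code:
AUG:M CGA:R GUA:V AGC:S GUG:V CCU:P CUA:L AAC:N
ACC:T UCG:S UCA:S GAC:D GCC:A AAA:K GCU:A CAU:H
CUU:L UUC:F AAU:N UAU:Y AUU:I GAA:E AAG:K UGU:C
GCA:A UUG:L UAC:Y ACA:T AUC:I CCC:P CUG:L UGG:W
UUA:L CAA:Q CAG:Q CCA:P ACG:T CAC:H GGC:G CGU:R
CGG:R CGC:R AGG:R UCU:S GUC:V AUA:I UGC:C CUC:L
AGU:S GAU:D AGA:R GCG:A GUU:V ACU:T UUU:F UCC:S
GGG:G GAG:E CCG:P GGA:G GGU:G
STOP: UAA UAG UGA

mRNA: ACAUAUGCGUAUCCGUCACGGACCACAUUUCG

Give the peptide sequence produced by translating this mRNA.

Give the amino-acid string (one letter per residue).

start AUG at pos 4
pos 4: AUG -> M; peptide=M
pos 7: CGU -> R; peptide=MR
pos 10: AUC -> I; peptide=MRI
pos 13: CGU -> R; peptide=MRIR
pos 16: CAC -> H; peptide=MRIRH
pos 19: GGA -> G; peptide=MRIRHG
pos 22: CCA -> P; peptide=MRIRHGP
pos 25: CAU -> H; peptide=MRIRHGPH
pos 28: UUC -> F; peptide=MRIRHGPHF
pos 31: only 1 nt remain (<3), stop (end of mRNA)

Answer: MRIRHGPHF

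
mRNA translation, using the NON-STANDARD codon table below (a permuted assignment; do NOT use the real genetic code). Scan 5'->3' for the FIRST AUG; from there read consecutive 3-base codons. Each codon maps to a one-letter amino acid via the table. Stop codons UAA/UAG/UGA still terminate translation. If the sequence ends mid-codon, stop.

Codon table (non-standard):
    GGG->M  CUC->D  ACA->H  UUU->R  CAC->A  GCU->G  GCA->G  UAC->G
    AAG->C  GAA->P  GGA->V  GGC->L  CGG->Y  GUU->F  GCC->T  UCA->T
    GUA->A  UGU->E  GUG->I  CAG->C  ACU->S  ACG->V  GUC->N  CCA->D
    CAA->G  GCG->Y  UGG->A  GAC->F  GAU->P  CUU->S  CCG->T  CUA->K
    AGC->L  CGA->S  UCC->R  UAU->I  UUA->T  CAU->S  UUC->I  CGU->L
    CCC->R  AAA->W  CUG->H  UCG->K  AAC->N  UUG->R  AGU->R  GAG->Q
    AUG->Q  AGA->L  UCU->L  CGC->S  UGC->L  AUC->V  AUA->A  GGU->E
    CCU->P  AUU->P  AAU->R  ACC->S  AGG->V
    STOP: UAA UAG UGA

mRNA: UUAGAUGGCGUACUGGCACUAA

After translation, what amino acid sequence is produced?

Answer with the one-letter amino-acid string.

Answer: QYGAA

Derivation:
start AUG at pos 4
pos 4: AUG -> Q; peptide=Q
pos 7: GCG -> Y; peptide=QY
pos 10: UAC -> G; peptide=QYG
pos 13: UGG -> A; peptide=QYGA
pos 16: CAC -> A; peptide=QYGAA
pos 19: UAA -> STOP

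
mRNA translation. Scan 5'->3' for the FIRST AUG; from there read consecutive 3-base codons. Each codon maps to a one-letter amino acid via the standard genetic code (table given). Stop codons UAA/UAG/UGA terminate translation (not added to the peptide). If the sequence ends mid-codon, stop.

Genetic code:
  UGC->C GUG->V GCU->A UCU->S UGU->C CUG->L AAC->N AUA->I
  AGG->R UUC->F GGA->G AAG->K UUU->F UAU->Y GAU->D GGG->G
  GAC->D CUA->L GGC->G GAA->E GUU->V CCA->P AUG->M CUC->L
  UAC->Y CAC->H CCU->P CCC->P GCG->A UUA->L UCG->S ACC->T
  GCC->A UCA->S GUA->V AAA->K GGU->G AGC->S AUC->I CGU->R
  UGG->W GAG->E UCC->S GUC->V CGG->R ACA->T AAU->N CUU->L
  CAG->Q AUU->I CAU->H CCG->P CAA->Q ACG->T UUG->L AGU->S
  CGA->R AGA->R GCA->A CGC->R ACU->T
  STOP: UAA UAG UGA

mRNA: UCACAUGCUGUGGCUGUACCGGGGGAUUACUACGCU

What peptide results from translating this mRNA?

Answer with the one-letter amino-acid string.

start AUG at pos 4
pos 4: AUG -> M; peptide=M
pos 7: CUG -> L; peptide=ML
pos 10: UGG -> W; peptide=MLW
pos 13: CUG -> L; peptide=MLWL
pos 16: UAC -> Y; peptide=MLWLY
pos 19: CGG -> R; peptide=MLWLYR
pos 22: GGG -> G; peptide=MLWLYRG
pos 25: AUU -> I; peptide=MLWLYRGI
pos 28: ACU -> T; peptide=MLWLYRGIT
pos 31: ACG -> T; peptide=MLWLYRGITT
pos 34: only 2 nt remain (<3), stop (end of mRNA)

Answer: MLWLYRGITT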